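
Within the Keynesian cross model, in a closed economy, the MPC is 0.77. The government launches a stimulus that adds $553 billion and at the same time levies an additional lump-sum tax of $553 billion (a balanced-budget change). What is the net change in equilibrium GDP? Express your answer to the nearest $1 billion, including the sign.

+$553 billion

Expenditure multiplier = 1/(1 − MPC) = 1/(1 − 0.77) = 1/0.23 ≈ 4.348.
ΔG contributes k·ΔG = (+$553 billion) / 0.23 ≈ +$2,404.3 billion.
ΔT of +$553 billion changes first-round spending by −c·ΔT = −$425.81 billion, contributing k·(−c·ΔT) = (−$425.81 billion) / 0.23 ≈ −$1,851.3 billion.
With ΔG = ΔT and no other leakages, the balanced-budget multiplier is 1, so ΔY = ΔG = +$553 billion.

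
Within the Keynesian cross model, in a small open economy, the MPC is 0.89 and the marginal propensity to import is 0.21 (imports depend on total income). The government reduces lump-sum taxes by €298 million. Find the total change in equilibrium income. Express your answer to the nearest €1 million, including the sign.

+€829 million

A lump-sum tax change of −€298 million shifts disposable income by +€298 million; first-round consumption changes by −c × ΔT = −0.89 × (−€298 million) = +€265.22 million.
Expenditure multiplier = 1/(1 − c + m) = 1/(1 − 0.89 + 0.21) = 1/0.32 = 3.125.
The tax multiplier is −c × k ≈ −2.781, so ΔY = k × (−c·ΔT) = (+€265.22 million) / 0.32 ≈ +€829 million.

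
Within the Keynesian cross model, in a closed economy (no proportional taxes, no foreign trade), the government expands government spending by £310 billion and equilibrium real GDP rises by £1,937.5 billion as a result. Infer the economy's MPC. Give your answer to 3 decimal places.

Implied spending multiplier k = ΔY/ΔG = 1,937.5/310 = 6.25.
Since k = 1/(1 − MPC), MPC = 1 − 1/k = 1 − ΔG/ΔY = 1 − 310/1,937.5 = 0.840.

0.840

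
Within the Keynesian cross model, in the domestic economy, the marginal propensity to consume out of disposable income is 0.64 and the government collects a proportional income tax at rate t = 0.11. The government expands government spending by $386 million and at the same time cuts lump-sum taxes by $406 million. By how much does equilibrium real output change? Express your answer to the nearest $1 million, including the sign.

+$1,501 million

Expenditure multiplier = 1/(1 − c(1−t)) = 1/(1 − 0.64×0.89) = 1/0.4304 ≈ 2.323.
ΔG contributes k·ΔG = (+$386 million) / 0.4304 ≈ +$896.8 million.
ΔT of −$406 million changes first-round spending by −c·ΔT = +$259.84 million, contributing k·(−c·ΔT) = (+$259.84 million) / 0.4304 ≈ +$603.7 million.
Net ΔY = k(ΔG − c·ΔT) = (+$645.84 million) / 0.4304 ≈ +$1,501 million.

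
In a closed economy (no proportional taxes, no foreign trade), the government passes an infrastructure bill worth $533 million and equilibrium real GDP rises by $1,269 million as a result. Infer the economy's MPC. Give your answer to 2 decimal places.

Implied spending multiplier k = ΔY/ΔG = 1,269/533 ≈ 2.3809.
Since k = 1/(1 − MPC), MPC = 1 − 1/k = 1 − ΔG/ΔY = 1 − 533/1,269 ≈ 0.58.

0.58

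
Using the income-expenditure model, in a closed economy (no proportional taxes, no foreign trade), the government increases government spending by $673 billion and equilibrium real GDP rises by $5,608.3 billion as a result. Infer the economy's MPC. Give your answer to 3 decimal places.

0.880

Implied spending multiplier k = ΔY/ΔG = 5,608.3/673 ≈ 8.3333.
Since k = 1/(1 − MPC), MPC = 1 − 1/k = 1 − ΔG/ΔY = 1 − 673/5,608.3 ≈ 0.880.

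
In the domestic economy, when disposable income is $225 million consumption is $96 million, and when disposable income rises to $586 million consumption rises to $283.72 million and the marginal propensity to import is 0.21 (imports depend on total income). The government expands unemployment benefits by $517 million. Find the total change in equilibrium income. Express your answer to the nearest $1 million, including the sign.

MPC = ΔC/ΔYd = (283.72 − 96)/(586 − 225) = 187.72/361 = 0.52.
The transfer change shifts disposable income by +$517 million, so first-round consumption changes by c·ΔTR = 0.52 × (+$517 million) = +$268.84 million.
Expenditure multiplier = 1/(1 − c + m) = 1/(1 − 0.52 + 0.21) = 1/0.69 ≈ 1.449.
The transfer multiplier is c × k ≈ 0.754, so ΔY = k × (c·ΔTR) = (+$268.84 million) / 0.69 ≈ +$390 million.

+$390 million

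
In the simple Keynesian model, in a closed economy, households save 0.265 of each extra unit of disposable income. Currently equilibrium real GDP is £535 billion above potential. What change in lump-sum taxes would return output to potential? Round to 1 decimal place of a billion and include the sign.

+£192.9 billion

MPC = 1 − MPS = 1 − 0.265 = 0.735.
Spending multiplier = 1/(1 − MPC) = 1/(1 − 0.735) = 1/0.265 ≈ 3.774.
Tax multiplier = −c·k = −0.735/0.265 ≈ −2.774. Need ΔY = −£535 billion, so ΔT = ΔY/(−c·k) = −(−£535 billion) × 0.265 / 0.735 ≈ +£192.9 billion.
The government should raise lump-sum taxes by £192.9 billion.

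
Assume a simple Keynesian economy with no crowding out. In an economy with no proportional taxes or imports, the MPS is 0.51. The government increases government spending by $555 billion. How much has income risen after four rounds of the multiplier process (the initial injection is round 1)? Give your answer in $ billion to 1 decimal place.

MPC = 1 − MPS = 1 − 0.51 = 0.49.
Round 1 adds ΔG = $555 billion; each later round is MPC = 0.49 times the previous.
After 4 rounds: 555 + 271.95 + 133.2555 + 65.295195 = ΔG·(1 − c^4)/(1 − c) = 555 × (1 − 0.05764801)/0.51 ≈ $1,025.5 billion.

$1,025.5 billion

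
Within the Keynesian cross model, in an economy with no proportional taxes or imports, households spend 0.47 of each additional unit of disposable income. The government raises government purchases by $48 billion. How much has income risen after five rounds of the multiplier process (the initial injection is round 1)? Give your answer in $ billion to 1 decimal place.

Round 1 adds ΔG = $48 billion; each later round is MPC = 0.47 times the previous.
After 5 rounds: 48 + 22.56 + 10.6032 + 4.983504 + 2.34224688 = ΔG·(1 − c^5)/(1 − c) = 48 × (1 − 0.0229345007)/0.53 ≈ $88.5 billion.

$88.5 billion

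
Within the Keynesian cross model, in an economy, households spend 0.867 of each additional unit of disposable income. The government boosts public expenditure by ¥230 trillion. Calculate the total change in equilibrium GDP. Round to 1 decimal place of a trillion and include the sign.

Spending multiplier = 1/(1 − MPC) = 1/(1 − 0.867) = 1/0.133 ≈ 7.519.
ΔY = k × ΔG = (+¥230 trillion) / 0.133 ≈ +¥1,729.3 trillion.

+¥1,729.3 trillion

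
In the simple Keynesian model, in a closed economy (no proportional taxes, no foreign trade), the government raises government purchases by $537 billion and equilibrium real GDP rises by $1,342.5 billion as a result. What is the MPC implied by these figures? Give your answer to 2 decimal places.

Implied spending multiplier k = ΔY/ΔG = 1,342.5/537 = 2.5.
Since k = 1/(1 − MPC), MPC = 1 − 1/k = 1 − ΔG/ΔY = 1 − 537/1,342.5 = 0.60.

0.60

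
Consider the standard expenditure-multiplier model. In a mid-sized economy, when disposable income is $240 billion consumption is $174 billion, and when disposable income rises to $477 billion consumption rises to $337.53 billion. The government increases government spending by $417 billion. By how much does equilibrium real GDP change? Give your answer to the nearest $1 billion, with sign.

+$1,345 billion

MPC = ΔC/ΔYd = (337.53 − 174)/(477 − 240) = 163.53/237 = 0.69.
Spending multiplier = 1/(1 − MPC) = 1/(1 − 0.69) = 1/0.31 ≈ 3.226.
ΔY = k × ΔG = (+$417 billion) / 0.31 ≈ +$1,345 billion.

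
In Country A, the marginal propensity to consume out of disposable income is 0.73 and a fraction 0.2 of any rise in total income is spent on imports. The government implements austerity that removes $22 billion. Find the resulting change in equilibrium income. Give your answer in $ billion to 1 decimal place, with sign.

−$46.8 billion

Expenditure multiplier = 1/(1 − c + m) = 1/(1 − 0.73 + 0.2) = 1/0.47 ≈ 2.128.
ΔY = k × ΔG = (−$22 billion) / 0.47 ≈ −$46.8 billion.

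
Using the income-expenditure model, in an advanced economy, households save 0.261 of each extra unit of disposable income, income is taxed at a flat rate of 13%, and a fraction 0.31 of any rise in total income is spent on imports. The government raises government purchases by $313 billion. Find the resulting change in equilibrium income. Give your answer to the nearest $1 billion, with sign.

+$469 billion

MPC = 1 − MPS = 1 − 0.261 = 0.739.
Government-spending multiplier = 1/(1 − c(1−t) + m) = 1/(1 − 0.739×0.87 + 0.31) = 1/0.66707 ≈ 1.499.
ΔY = k × ΔG = (+$313 billion) / 0.66707 ≈ +$469 billion.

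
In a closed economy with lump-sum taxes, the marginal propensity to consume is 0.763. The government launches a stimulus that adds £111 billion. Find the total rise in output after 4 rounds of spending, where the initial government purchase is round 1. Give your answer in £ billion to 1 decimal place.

£309.6 billion

Round 1 adds ΔG = £111 billion; each later round is MPC = 0.763 times the previous.
After 4 rounds: 111 + 84.693 + 64.620759 + 49.305639117 = ΔG·(1 − c^4)/(1 − c) = 111 × (1 − 0.338920744561)/0.237 ≈ £309.6 billion.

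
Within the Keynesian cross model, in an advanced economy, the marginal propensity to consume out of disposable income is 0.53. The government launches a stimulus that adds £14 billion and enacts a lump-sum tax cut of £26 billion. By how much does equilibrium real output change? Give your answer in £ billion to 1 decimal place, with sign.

+£59.1 billion

Expenditure multiplier = 1/(1 − MPC) = 1/(1 − 0.53) = 1/0.47 ≈ 2.128.
ΔG contributes k·ΔG = (+£14 billion) / 0.47 ≈ +£29.8 billion.
ΔT of −£26 billion changes first-round spending by −c·ΔT = +£13.78 billion, contributing k·(−c·ΔT) = (+£13.78 billion) / 0.47 ≈ +£29.3 billion.
Net ΔY = k(ΔG − c·ΔT) = (+£27.78 billion) / 0.47 ≈ +£59.1 billion.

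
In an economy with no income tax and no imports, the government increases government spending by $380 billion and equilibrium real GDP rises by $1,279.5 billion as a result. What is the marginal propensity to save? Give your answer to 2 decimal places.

0.30

Implied spending multiplier k = ΔY/ΔG = 1,279.5/380 ≈ 3.3671.
Since k = 1/(1 − MPC), MPC = 1 − 1/k = 1 − ΔG/ΔY = 1 − 380/1,279.5 ≈ 0.70.
MPS = 1 − MPC = 0.30.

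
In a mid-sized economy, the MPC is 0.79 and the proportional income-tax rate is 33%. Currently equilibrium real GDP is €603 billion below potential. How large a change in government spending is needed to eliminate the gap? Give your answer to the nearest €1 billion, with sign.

Spending multiplier = 1/(1 − c(1−t)) = 1/(1 − 0.79×0.67) = 1/0.4707 ≈ 2.124.
Need ΔY = +€603 billion, so ΔG = ΔY/k = (+€603 billion) × 0.4707 ≈ +€284 billion.
The government should increase government spending by €284 billion.

+€284 billion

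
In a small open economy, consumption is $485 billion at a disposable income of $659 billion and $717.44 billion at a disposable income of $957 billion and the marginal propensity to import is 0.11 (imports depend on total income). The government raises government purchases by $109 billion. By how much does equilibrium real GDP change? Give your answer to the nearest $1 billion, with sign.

+$330 billion

MPC = ΔC/ΔYd = (717.44 − 485)/(957 − 659) = 232.44/298 = 0.78.
Expenditure multiplier = 1/(1 − c + m) = 1/(1 − 0.78 + 0.11) = 1/0.33 ≈ 3.03.
ΔY = k × ΔG = (+$109 billion) / 0.33 ≈ +$330 billion.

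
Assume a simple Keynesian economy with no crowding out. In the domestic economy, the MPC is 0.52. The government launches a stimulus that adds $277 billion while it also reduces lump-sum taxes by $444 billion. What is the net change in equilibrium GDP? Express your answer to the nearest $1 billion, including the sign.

+$1,058 billion

Expenditure multiplier = 1/(1 − MPC) = 1/(1 − 0.52) = 1/0.48 ≈ 2.083.
ΔG contributes k·ΔG = (+$277 billion) / 0.48 ≈ +$577.1 billion.
ΔT of −$444 billion changes first-round spending by −c·ΔT = +$230.88 billion, contributing k·(−c·ΔT) = (+$230.88 billion) / 0.48 = +$481 billion.
Net ΔY = k(ΔG − c·ΔT) = (+$507.88 billion) / 0.48 ≈ +$1,058 billion.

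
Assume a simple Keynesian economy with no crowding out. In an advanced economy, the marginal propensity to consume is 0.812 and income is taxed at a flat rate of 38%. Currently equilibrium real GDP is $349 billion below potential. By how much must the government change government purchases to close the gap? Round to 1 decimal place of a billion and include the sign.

+$173.3 billion

Spending multiplier = 1/(1 − c(1−t)) = 1/(1 − 0.812×0.62) = 1/0.49656 ≈ 2.014.
Need ΔY = +$349 billion, so ΔG = ΔY/k = (+$349 billion) × 0.49656 ≈ +$173.3 billion.
The government should increase government purchases by $173.3 billion.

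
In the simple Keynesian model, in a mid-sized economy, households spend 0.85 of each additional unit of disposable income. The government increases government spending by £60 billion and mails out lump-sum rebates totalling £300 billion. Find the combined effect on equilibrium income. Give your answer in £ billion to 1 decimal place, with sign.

+£2,100.0 billion

Expenditure multiplier = 1/(1 − MPC) = 1/(1 − 0.85) = 1/0.15 ≈ 6.667.
ΔG contributes k·ΔG = (+£60 billion) / 0.15 = +£400 billion.
ΔT of −£300 billion changes first-round spending by −c·ΔT = +£255 billion, contributing k·(−c·ΔT) = (+£255 billion) / 0.15 = +£1,700 billion.
Net ΔY = k(ΔG − c·ΔT) = (+£315 billion) / 0.15 = +£2,100 billion.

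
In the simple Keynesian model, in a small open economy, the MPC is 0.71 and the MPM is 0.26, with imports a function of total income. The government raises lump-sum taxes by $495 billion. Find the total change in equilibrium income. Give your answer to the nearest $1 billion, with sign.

−$639 billion

A lump-sum tax change of +$495 billion shifts disposable income by −$495 billion; first-round consumption changes by −c × ΔT = −0.71 × (+$495 billion) = −$351.45 billion.
Expenditure multiplier = 1/(1 − c + m) = 1/(1 − 0.71 + 0.26) = 1/0.55 ≈ 1.818.
The tax multiplier is −c × k ≈ −1.291, so ΔY = k × (−c·ΔT) = (−$351.45 billion) / 0.55 = −$639 billion.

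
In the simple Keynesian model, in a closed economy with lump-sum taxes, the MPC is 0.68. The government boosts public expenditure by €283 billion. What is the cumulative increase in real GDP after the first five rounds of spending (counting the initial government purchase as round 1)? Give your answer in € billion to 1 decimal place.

€755.8 billion

Round 1 adds ΔG = €283 billion; each later round is MPC = 0.68 times the previous.
After 5 rounds: 283 + 192.44 + 130.8592 + 88.984256 + 60.50929408 = ΔG·(1 − c^5)/(1 − c) = 283 × (1 − 0.1453933568)/0.32 ≈ €755.8 billion.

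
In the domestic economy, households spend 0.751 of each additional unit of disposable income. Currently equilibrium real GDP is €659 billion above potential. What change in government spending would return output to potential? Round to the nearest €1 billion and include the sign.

Spending multiplier = 1/(1 − MPC) = 1/(1 − 0.751) = 1/0.249 ≈ 4.016.
Need ΔY = −€659 billion, so ΔG = ΔY/k = (−€659 billion) × 0.249 ≈ −€164 billion.
The government should cut government spending by €164 billion.

−€164 billion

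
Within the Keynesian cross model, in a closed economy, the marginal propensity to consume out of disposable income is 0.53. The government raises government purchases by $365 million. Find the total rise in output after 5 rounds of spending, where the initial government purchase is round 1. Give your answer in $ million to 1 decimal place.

Round 1 adds ΔG = $365 million; each later round is MPC = 0.53 times the previous.
After 5 rounds: 365 + 193.45 + 102.5285 + 54.340105 + 28.80025565 = ΔG·(1 − c^5)/(1 − c) = 365 × (1 − 0.0418195493)/0.47 ≈ $744.1 million.

$744.1 million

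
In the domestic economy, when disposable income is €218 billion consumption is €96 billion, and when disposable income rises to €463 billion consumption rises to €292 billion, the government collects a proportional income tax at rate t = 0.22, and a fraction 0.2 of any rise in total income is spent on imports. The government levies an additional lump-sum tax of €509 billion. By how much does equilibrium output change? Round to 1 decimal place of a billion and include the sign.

MPC = ΔC/ΔYd = (292 − 96)/(463 − 218) = 196/245 = 0.8.
A lump-sum tax change of +€509 billion shifts disposable income by −€509 billion; first-round consumption changes by −c × ΔT = −0.8 × (+€509 billion) = −€407.2 billion.
Expenditure multiplier = 1/(1 − c(1−t) + m) = 1/(1 − 0.8×0.78 + 0.2) = 1/0.576 ≈ 1.736.
The tax multiplier is −c × k ≈ −1.389, so ΔY = k × (−c·ΔT) = (−€407.2 billion) / 0.576 ≈ −€706.9 billion.

−€706.9 billion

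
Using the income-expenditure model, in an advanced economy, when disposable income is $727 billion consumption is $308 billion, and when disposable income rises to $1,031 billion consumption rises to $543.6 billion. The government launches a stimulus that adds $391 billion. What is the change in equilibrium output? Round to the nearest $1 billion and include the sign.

+$1,738 billion

MPC = ΔC/ΔYd = (543.6 − 308)/(1,031 − 727) = 235.6/304 = 0.775.
Spending multiplier = 1/(1 − MPC) = 1/(1 − 0.775) = 1/0.225 ≈ 4.444.
ΔY = k × ΔG = (+$391 billion) / 0.225 ≈ +$1,738 billion.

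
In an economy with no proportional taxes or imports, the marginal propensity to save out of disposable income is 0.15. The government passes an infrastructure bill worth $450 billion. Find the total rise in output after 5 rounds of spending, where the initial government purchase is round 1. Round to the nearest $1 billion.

MPC = 1 − MPS = 1 − 0.15 = 0.85.
Round 1 adds ΔG = $450 billion; each later round is MPC = 0.85 times the previous.
After 5 rounds: 450 + 382.5 + 325.125 + 276.35625 + 234.9028125 = ΔG·(1 − c^5)/(1 − c) = 450 × (1 − 0.4437053125)/0.15 ≈ $1,669 billion.

$1,669 billion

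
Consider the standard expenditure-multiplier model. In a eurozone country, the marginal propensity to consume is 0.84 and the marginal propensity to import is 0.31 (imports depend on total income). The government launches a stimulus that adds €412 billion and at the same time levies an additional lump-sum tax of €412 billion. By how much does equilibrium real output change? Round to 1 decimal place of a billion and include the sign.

+€140.3 billion

Expenditure multiplier = 1/(1 − c + m) = 1/(1 − 0.84 + 0.31) = 1/0.47 ≈ 2.128.
ΔG contributes k·ΔG = (+€412 billion) / 0.47 ≈ +€876.6 billion.
ΔT of +€412 billion changes first-round spending by −c·ΔT = −€346.08 billion, contributing k·(−c·ΔT) = (−€346.08 billion) / 0.47 ≈ −€736.3 billion.
Net ΔY = k(ΔG − c·ΔT) = (+€65.92 billion) / 0.47 ≈ +€140.3 billion.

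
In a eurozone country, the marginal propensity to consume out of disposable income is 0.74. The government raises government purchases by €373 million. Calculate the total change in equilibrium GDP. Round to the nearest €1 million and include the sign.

+€1,435 million

Government-spending multiplier = 1/(1 − MPC) = 1/(1 − 0.74) = 1/0.26 ≈ 3.846.
ΔY = k × ΔG = (+€373 million) / 0.26 ≈ +€1,435 million.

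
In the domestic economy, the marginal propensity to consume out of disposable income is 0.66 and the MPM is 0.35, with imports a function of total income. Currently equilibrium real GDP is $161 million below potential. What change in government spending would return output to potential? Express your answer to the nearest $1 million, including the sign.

Spending multiplier = 1/(1 − c + m) = 1/(1 − 0.66 + 0.35) = 1/0.69 ≈ 1.449.
Need ΔY = +$161 million, so ΔG = ΔY/k = (+$161 million) × 0.69 ≈ +$111 million.
The government should increase government spending by $111 million.

+$111 million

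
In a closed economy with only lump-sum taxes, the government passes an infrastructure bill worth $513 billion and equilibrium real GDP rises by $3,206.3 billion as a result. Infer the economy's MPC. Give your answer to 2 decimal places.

0.84

Implied spending multiplier k = ΔY/ΔG = 3,206.3/513 ≈ 6.2501.
Since k = 1/(1 − MPC), MPC = 1 − 1/k = 1 − ΔG/ΔY = 1 − 513/3,206.3 ≈ 0.84.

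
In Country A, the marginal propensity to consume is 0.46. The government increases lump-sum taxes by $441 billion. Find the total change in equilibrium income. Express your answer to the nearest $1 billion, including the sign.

A lump-sum tax change of +$441 billion shifts disposable income by −$441 billion; first-round consumption changes by −c × ΔT = −0.46 × (+$441 billion) = −$202.86 billion.
Expenditure multiplier = 1/(1 − MPC) = 1/(1 − 0.46) = 1/0.54 ≈ 1.852.
The tax multiplier is −c × k ≈ −0.852, so ΔY = k × (−c·ΔT) = (−$202.86 billion) / 0.54 ≈ −$376 billion.

−$376 billion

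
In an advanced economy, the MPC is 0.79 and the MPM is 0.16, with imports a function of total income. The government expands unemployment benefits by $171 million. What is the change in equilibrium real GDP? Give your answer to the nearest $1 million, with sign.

+$365 million

The transfer change shifts disposable income by +$171 million, so first-round consumption changes by c·ΔTR = 0.79 × (+$171 million) = +$135.09 million.
Expenditure multiplier = 1/(1 − c + m) = 1/(1 − 0.79 + 0.16) = 1/0.37 ≈ 2.703.
The transfer multiplier is c × k ≈ 2.135, so ΔY = k × (c·ΔTR) = (+$135.09 million) / 0.37 ≈ +$365 million.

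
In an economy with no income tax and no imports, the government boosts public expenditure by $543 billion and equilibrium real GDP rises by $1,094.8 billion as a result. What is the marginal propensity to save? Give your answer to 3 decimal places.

Implied spending multiplier k = ΔY/ΔG = 1,094.8/543 ≈ 2.0162.
Since k = 1/(1 − MPC), MPC = 1 − 1/k = 1 − ΔG/ΔY = 1 − 543/1,094.8 ≈ 0.504.
MPS = 1 − MPC = 0.496.

0.496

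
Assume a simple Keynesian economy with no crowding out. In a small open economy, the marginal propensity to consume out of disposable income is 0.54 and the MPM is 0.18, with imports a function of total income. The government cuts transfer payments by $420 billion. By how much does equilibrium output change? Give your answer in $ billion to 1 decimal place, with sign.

The transfer change shifts disposable income by −$420 billion, so first-round consumption changes by c·ΔTR = 0.54 × (−$420 billion) = −$226.8 billion.
Expenditure multiplier = 1/(1 − c + m) = 1/(1 − 0.54 + 0.18) = 1/0.64 ≈ 1.563.
The transfer multiplier is c × k ≈ 0.844, so ΔY = k × (c·ΔTR) = (−$226.8 billion) / 0.64 ≈ −$354.4 billion.

−$354.4 billion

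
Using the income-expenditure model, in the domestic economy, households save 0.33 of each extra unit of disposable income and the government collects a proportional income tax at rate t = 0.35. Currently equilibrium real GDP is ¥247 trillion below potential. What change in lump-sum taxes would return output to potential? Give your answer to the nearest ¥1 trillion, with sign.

MPC = 1 − MPS = 1 − 0.33 = 0.67.
Spending multiplier = 1/(1 − c(1−t)) = 1/(1 − 0.67×0.65) = 1/0.5645 ≈ 1.771.
Tax multiplier = −c·k = −0.67/0.5645 ≈ −1.187. Need ΔY = +¥247 trillion, so ΔT = ΔY/(−c·k) = −(+¥247 trillion) × 0.5645 / 0.67 ≈ −¥208 trillion.
The government should cut lump-sum taxes by ¥208 trillion.

−¥208 trillion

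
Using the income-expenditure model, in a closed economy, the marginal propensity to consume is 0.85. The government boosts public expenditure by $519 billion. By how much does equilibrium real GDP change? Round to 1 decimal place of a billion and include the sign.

Spending multiplier = 1/(1 − MPC) = 1/(1 − 0.85) = 1/0.15 ≈ 6.667.
ΔY = k × ΔG = (+$519 billion) / 0.15 = +$3,460 billion.

+$3,460.0 billion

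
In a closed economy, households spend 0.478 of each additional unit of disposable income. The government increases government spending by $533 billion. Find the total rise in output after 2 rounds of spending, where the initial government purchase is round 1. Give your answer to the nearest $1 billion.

Round 1 adds ΔG = $533 billion; each later round is MPC = 0.478 times the previous.
After 2 rounds: 533 + 254.774 = ΔG·(1 − c^2)/(1 − c) = 533 × (1 − 0.228484)/0.522 ≈ $788 billion.

$788 billion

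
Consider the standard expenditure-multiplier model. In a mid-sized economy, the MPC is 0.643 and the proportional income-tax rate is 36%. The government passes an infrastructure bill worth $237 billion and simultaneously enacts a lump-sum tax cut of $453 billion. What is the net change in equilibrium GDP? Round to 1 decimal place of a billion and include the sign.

+$897.7 billion

Expenditure multiplier = 1/(1 − c(1−t)) = 1/(1 − 0.643×0.64) = 1/0.58848 ≈ 1.699.
ΔG contributes k·ΔG = (+$237 billion) / 0.58848 ≈ +$402.7 billion.
ΔT of −$453 billion changes first-round spending by −c·ΔT = +$291.279 billion, contributing k·(−c·ΔT) = (+$291.279 billion) / 0.58848 ≈ +$495 billion.
Net ΔY = k(ΔG − c·ΔT) = (+$528.279 billion) / 0.58848 ≈ +$897.7 billion.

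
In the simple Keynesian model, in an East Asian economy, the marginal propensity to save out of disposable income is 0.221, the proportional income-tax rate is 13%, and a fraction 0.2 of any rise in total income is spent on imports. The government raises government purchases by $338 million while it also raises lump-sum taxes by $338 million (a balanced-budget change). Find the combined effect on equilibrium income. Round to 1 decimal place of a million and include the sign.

+$143.0 million

MPC = 1 − MPS = 1 − 0.221 = 0.779.
Expenditure multiplier = 1/(1 − c(1−t) + m) = 1/(1 − 0.779×0.87 + 0.2) = 1/0.52227 ≈ 1.915.
ΔG contributes k·ΔG = (+$338 million) / 0.52227 ≈ +$647.2 million.
ΔT of +$338 million changes first-round spending by −c·ΔT = −$263.302 million, contributing k·(−c·ΔT) = (−$263.302 million) / 0.52227 ≈ −$504.1 million.
Net ΔY = k(ΔG − c·ΔT) = (+$74.698 million) / 0.52227 ≈ +$143 million.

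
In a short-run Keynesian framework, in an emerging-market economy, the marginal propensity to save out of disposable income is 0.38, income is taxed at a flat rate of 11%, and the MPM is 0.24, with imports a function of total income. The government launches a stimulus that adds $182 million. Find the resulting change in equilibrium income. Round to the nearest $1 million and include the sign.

+$264 million

MPC = 1 − MPS = 1 − 0.38 = 0.62.
Government-spending multiplier = 1/(1 − c(1−t) + m) = 1/(1 − 0.62×0.89 + 0.24) = 1/0.6882 ≈ 1.453.
ΔY = k × ΔG = (+$182 million) / 0.6882 ≈ +$264 million.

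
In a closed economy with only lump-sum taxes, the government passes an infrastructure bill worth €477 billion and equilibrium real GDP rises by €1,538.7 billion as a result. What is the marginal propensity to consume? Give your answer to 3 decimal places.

0.690

Implied spending multiplier k = ΔY/ΔG = 1,538.7/477 ≈ 3.2258.
Since k = 1/(1 − MPC), MPC = 1 − 1/k = 1 − ΔG/ΔY = 1 − 477/1,538.7 ≈ 0.690.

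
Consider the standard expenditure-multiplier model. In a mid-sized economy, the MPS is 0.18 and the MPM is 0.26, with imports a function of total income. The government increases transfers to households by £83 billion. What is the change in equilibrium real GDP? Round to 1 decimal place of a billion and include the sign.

MPC = 1 − MPS = 1 − 0.18 = 0.82.
The transfer change shifts disposable income by +£83 billion, so first-round consumption changes by c·ΔTR = 0.82 × (+£83 billion) = +£68.06 billion.
Expenditure multiplier = 1/(1 − c + m) = 1/(1 − 0.82 + 0.26) = 1/0.44 ≈ 2.273.
The transfer multiplier is c × k ≈ 1.864, so ΔY = k × (c·ΔTR) = (+£68.06 billion) / 0.44 ≈ +£154.7 billion.

+£154.7 billion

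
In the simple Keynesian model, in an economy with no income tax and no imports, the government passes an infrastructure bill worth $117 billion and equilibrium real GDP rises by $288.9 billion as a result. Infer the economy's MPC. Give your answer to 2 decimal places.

Implied spending multiplier k = ΔY/ΔG = 288.9/117 ≈ 2.4692.
Since k = 1/(1 − MPC), MPC = 1 − 1/k = 1 − ΔG/ΔY = 1 − 117/288.9 ≈ 0.60.

0.60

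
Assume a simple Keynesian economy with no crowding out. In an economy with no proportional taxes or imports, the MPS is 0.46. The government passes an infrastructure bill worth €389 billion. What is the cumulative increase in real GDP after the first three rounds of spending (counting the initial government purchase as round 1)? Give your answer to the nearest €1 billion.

€712 billion

MPC = 1 − MPS = 1 − 0.46 = 0.54.
Round 1 adds ΔG = €389 billion; each later round is MPC = 0.54 times the previous.
After 3 rounds: 389 + 210.06 + 113.4324 = ΔG·(1 − c^3)/(1 − c) = 389 × (1 − 0.157464)/0.46 ≈ €712 billion.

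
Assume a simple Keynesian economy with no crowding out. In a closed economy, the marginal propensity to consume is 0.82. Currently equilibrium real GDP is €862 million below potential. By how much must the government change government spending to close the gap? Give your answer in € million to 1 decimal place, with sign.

Spending multiplier = 1/(1 − MPC) = 1/(1 − 0.82) = 1/0.18 ≈ 5.556.
Need ΔY = +€862 million, so ΔG = ΔY/k = (+€862 million) × 0.18 ≈ +€155.2 million.
The government should increase government spending by €155.2 million.

+€155.2 million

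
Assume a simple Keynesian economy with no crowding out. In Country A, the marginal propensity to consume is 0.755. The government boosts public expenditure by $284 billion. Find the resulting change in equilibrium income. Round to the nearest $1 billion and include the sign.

+$1,159 billion

Expenditure multiplier = 1/(1 − MPC) = 1/(1 − 0.755) = 1/0.245 ≈ 4.082.
ΔY = k × ΔG = (+$284 billion) / 0.245 ≈ +$1,159 billion.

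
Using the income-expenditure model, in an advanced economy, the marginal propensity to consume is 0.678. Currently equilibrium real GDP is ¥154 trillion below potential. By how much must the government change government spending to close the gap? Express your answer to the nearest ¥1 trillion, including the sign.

Spending multiplier = 1/(1 − MPC) = 1/(1 − 0.678) = 1/0.322 ≈ 3.106.
Need ΔY = +¥154 trillion, so ΔG = ΔY/k = (+¥154 trillion) × 0.322 ≈ +¥50 trillion.
The government should increase government spending by ¥50 trillion.

+¥50 trillion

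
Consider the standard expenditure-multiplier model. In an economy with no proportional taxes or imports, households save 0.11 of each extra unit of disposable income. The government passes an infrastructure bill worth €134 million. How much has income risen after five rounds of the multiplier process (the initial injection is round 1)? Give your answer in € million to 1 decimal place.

MPC = 1 − MPS = 1 − 0.11 = 0.89.
Round 1 adds ΔG = €134 million; each later round is MPC = 0.89 times the previous.
After 5 rounds: 134 + 119.26 + 106.1414 + 94.465846 + 84.07460294 = ΔG·(1 − c^5)/(1 − c) = 134 × (1 − 0.5584059449)/0.11 ≈ €537.9 million.

€537.9 million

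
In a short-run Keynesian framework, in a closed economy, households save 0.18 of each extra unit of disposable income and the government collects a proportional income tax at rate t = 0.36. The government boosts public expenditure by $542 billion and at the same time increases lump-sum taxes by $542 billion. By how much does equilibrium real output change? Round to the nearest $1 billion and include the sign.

+$205 billion

MPC = 1 − MPS = 1 − 0.18 = 0.82.
Expenditure multiplier = 1/(1 − c(1−t)) = 1/(1 − 0.82×0.64) = 1/0.4752 ≈ 2.104.
ΔG contributes k·ΔG = (+$542 billion) / 0.4752 ≈ +$1,140.6 billion.
ΔT of +$542 billion changes first-round spending by −c·ΔT = −$444.44 billion, contributing k·(−c·ΔT) = (−$444.44 billion) / 0.4752 ≈ −$935.3 billion.
Net ΔY = k(ΔG − c·ΔT) = (+$97.56 billion) / 0.4752 ≈ +$205 billion.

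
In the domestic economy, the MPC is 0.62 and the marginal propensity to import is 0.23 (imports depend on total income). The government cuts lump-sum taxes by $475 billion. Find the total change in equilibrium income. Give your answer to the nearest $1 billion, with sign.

A lump-sum tax change of −$475 billion shifts disposable income by +$475 billion; first-round consumption changes by −c × ΔT = −0.62 × (−$475 billion) = +$294.5 billion.
Expenditure multiplier = 1/(1 − c + m) = 1/(1 − 0.62 + 0.23) = 1/0.61 ≈ 1.639.
The tax multiplier is −c × k ≈ −1.016, so ΔY = k × (−c·ΔT) = (+$294.5 billion) / 0.61 ≈ +$483 billion.

+$483 billion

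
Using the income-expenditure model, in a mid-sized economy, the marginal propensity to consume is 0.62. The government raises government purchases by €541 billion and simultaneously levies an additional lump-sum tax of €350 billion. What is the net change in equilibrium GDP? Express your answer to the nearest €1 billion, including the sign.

Expenditure multiplier = 1/(1 − MPC) = 1/(1 − 0.62) = 1/0.38 ≈ 2.632.
ΔG contributes k·ΔG = (+€541 billion) / 0.38 ≈ +€1,423.7 billion.
ΔT of +€350 billion changes first-round spending by −c·ΔT = −€217 billion, contributing k·(−c·ΔT) = (−€217 billion) / 0.38 ≈ −€571.1 billion.
Net ΔY = k(ΔG − c·ΔT) = (+€324 billion) / 0.38 ≈ +€853 billion.

+€853 billion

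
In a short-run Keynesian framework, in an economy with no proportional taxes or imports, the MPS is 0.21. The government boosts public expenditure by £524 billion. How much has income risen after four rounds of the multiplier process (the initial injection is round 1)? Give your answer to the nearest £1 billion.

MPC = 1 − MPS = 1 − 0.21 = 0.79.
Round 1 adds ΔG = £524 billion; each later round is MPC = 0.79 times the previous.
After 4 rounds: 524 + 413.96 + 327.0284 + 258.352436 = ΔG·(1 − c^4)/(1 − c) = 524 × (1 − 0.38950081)/0.21 ≈ £1,523 billion.

£1,523 billion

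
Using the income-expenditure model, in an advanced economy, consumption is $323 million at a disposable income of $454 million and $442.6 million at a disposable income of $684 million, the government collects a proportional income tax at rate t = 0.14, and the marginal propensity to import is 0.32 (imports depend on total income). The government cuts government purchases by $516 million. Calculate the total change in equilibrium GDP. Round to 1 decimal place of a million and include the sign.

−$591.2 million

MPC = ΔC/ΔYd = (442.6 − 323)/(684 − 454) = 119.6/230 = 0.52.
Spending multiplier = 1/(1 − c(1−t) + m) = 1/(1 − 0.52×0.86 + 0.32) = 1/0.8728 ≈ 1.146.
ΔY = k × ΔG = (−$516 million) / 0.8728 ≈ −$591.2 million.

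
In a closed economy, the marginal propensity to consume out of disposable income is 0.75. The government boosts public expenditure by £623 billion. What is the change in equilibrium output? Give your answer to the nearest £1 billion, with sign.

Expenditure multiplier = 1/(1 − MPC) = 1/(1 − 0.75) = 1/0.25 = 4.
ΔY = k × ΔG = (+£623 billion) / 0.25 = +£2,492 billion.

+£2,492 billion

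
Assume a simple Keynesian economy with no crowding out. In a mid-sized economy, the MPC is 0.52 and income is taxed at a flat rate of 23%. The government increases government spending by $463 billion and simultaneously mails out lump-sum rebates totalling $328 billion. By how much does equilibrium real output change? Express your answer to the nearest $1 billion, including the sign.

+$1,057 billion

Expenditure multiplier = 1/(1 − c(1−t)) = 1/(1 − 0.52×0.77) = 1/0.5996 ≈ 1.668.
ΔG contributes k·ΔG = (+$463 billion) / 0.5996 ≈ +$772.2 billion.
ΔT of −$328 billion changes first-round spending by −c·ΔT = +$170.56 billion, contributing k·(−c·ΔT) = (+$170.56 billion) / 0.5996 ≈ +$284.5 billion.
Net ΔY = k(ΔG − c·ΔT) = (+$633.56 billion) / 0.5996 ≈ +$1,057 billion.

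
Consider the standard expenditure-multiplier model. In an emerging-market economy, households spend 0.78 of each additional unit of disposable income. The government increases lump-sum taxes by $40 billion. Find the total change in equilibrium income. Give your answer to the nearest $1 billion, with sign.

−$142 billion

A lump-sum tax change of +$40 billion shifts disposable income by −$40 billion; first-round consumption changes by −c × ΔT = −0.78 × (+$40 billion) = −$31.2 billion.
Expenditure multiplier = 1/(1 − MPC) = 1/(1 − 0.78) = 1/0.22 ≈ 4.545.
The tax multiplier is −c × k ≈ −3.545, so ΔY = k × (−c·ΔT) = (−$31.2 billion) / 0.22 ≈ −$142 billion.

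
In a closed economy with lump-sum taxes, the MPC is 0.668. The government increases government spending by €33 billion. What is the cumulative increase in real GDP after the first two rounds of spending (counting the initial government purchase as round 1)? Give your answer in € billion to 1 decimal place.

€55.0 billion

Round 1 adds ΔG = €33 billion; each later round is MPC = 0.668 times the previous.
After 2 rounds: 33 + 22.044 = ΔG·(1 − c^2)/(1 − c) = 33 × (1 − 0.446224)/0.332 ≈ €55 billion.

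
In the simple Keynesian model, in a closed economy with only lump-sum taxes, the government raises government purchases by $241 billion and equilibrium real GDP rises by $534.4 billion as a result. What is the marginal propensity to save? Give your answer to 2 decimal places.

0.45

Implied spending multiplier k = ΔY/ΔG = 534.4/241 ≈ 2.2174.
Since k = 1/(1 − MPC), MPC = 1 − 1/k = 1 − ΔG/ΔY = 1 − 241/534.4 ≈ 0.55.
MPS = 1 − MPC = 0.45.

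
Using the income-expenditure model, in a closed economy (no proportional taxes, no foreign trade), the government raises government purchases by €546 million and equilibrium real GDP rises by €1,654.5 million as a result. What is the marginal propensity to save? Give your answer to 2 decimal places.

0.33

Implied spending multiplier k = ΔY/ΔG = 1,654.5/546 ≈ 3.0302.
Since k = 1/(1 − MPC), MPC = 1 − 1/k = 1 − ΔG/ΔY = 1 − 546/1,654.5 ≈ 0.67.
MPS = 1 − MPC = 0.33.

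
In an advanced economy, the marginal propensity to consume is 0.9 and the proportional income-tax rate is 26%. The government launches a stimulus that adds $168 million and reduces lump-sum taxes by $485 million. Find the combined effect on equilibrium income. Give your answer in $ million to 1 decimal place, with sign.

Expenditure multiplier = 1/(1 − c(1−t)) = 1/(1 − 0.9×0.74) = 1/0.334 ≈ 2.994.
ΔG contributes k·ΔG = (+$168 million) / 0.334 ≈ +$503 million.
ΔT of −$485 million changes first-round spending by −c·ΔT = +$436.5 million, contributing k·(−c·ΔT) = (+$436.5 million) / 0.334 ≈ +$1,306.9 million.
Net ΔY = k(ΔG − c·ΔT) = (+$604.5 million) / 0.334 ≈ +$1,809.9 million.

+$1,809.9 million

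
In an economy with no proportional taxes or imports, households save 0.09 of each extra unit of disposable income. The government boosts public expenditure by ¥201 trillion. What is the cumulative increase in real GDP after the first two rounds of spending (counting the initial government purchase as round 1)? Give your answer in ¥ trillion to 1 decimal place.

MPC = 1 − MPS = 1 − 0.09 = 0.91.
Round 1 adds ΔG = ¥201 trillion; each later round is MPC = 0.91 times the previous.
After 2 rounds: 201 + 182.91 = ΔG·(1 − c^2)/(1 − c) = 201 × (1 − 0.8281)/0.09 ≈ ¥383.9 trillion.

¥383.9 trillion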